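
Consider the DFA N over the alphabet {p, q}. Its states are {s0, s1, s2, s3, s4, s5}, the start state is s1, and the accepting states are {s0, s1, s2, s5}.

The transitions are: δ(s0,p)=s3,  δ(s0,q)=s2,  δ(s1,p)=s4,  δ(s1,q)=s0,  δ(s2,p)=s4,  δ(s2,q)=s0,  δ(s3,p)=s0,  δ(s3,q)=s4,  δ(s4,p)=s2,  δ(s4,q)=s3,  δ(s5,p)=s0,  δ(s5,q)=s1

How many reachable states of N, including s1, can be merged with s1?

3

Reachable states from the start: {s0,s1,s2,s3,s4}. Unreachable: {s5} — drop them.
P0 = {s0,s1,s2} | {s3,s4}.
Stable partition: {s0,s1,s2} | {s3,s4} — 2 equivalence classes.
The equivalence class containing s1 is {s0,s1,s2}, of size 3.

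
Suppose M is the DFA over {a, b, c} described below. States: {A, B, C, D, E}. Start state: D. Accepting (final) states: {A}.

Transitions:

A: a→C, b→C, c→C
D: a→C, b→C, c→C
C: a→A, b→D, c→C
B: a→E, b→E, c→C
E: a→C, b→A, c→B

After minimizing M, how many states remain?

3

States {B,E} cannot be reached from the start state, so discard them.
P0 = {A} | {C,D}.
Split {C,D} by δ(·,a) → {C} and {D}.
The partition is now stable with 3 blocks: {A} | {C} | {D}.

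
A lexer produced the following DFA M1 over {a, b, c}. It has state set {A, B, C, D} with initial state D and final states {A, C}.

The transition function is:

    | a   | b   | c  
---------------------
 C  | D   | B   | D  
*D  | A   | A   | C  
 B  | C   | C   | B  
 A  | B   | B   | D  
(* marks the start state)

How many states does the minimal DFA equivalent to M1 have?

Every state is reachable, so we keep all 4.
P0 = {A,C} | {B,D}.
On input c, block {B,D} splits into {B} and {D}.
On input a, block {A,C} splits into {A} and {C}.
The partition is now stable with 4 blocks: {A} | {B} | {D} | {C}.

4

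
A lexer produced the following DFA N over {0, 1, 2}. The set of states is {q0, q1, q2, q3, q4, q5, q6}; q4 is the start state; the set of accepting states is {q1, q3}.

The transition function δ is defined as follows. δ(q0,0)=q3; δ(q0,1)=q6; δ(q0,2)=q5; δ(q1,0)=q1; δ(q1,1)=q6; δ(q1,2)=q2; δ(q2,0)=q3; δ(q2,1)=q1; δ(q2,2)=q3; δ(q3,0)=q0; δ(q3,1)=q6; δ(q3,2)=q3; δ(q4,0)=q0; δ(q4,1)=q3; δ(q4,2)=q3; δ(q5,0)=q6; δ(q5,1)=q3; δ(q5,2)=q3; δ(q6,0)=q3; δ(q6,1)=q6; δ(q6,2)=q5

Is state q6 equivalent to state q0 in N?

Yes

States {q1,q2} cannot be reached from the start state, so discard them.
Initial partition by acceptance: {q3} | {q0,q4,q5,q6}.
Refine {q0,q4,q5,q6} on symbol 0: members go to different blocks, giving {q0,q6} and {q4,q5}.
The partition is now stable with 3 blocks: {q3} | {q0,q6} | {q4,q5}.
q6 and q0 lie in the same block of the stable partition, so they are equivalent — no string distinguishes them.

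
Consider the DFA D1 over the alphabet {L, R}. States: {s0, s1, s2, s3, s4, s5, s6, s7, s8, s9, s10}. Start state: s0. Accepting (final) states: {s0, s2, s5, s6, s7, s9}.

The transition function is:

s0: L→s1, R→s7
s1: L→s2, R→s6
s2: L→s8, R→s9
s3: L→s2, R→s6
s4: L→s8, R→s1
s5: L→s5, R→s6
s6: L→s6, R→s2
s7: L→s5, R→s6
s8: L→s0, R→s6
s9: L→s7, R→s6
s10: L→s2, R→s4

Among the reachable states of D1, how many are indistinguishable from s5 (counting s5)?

First remove the unreachable states {s3,s4,s10}; 8 states remain.
Start with accepting vs non-accepting: {s0,s2,s5,s6,s7,s9} | {s1,s8}.
Split {s0,s2,s5,s6,s7,s9} by δ(·,L) → {s5,s6,s7,s9} and {s0,s2}.
On input R, block {s5,s6,s7,s9} splits into {s5,s7,s9} and {s6}.
Stable partition: {s5,s7,s9} | {s1,s8} | {s0,s2} | {s6} — 4 equivalence classes.
State s5 belongs to the block {s5,s7,s9}, which has 3 states.

3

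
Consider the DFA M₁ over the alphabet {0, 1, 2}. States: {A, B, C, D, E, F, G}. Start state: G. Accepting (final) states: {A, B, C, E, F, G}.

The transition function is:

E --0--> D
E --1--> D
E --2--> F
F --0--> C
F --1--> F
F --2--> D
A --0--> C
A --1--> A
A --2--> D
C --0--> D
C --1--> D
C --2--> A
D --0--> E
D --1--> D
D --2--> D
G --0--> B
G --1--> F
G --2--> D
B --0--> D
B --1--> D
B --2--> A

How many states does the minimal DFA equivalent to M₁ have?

3

Initial partition by acceptance: {A,B,C,E,F,G} | {D}.
Refine {A,B,C,E,F,G} on symbol 0: members go to different blocks, giving {A,F,G} and {B,C,E}.
No further refinement is possible. Final partition (3 blocks): {A,F,G} | {D} | {B,C,E}.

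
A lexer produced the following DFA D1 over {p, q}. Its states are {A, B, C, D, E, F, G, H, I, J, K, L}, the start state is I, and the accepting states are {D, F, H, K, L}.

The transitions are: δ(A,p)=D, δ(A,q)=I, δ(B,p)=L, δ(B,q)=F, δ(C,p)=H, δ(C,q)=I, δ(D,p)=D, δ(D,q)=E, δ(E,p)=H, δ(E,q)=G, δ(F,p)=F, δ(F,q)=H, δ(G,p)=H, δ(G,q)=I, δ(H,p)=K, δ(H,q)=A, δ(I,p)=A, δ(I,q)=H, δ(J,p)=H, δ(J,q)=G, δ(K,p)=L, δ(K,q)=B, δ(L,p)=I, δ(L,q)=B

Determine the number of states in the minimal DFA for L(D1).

Reachable states from the start: {A,B,D,E,F,G,H,I,K,L}. Unreachable: {C,J} — drop them.
P0 = {D,F,H,K,L} | {A,B,E,G,I}.
Split {D,F,H,K,L} by δ(·,p) → {D,F,H,K} and {L}.
Refine {D,F,H,K} on symbol p: members go to different blocks, giving {D,F,H} and {K}.
On input p, block {D,F,H} splits into {D,F} and {H}.
Split {D,F} by δ(·,q) → {D} and {F}.
Split {A,B,E,G,I} by δ(·,p) → {E,G} and {A} and {B} and {I}.
Refine {E,G} on symbol q: members go to different blocks, giving {E} and {G}.
Stable partition: {D} | {E} | {L} | {K} | {H} | {F} | {A} | {B} | {I} | {G} — 10 equivalence classes.

10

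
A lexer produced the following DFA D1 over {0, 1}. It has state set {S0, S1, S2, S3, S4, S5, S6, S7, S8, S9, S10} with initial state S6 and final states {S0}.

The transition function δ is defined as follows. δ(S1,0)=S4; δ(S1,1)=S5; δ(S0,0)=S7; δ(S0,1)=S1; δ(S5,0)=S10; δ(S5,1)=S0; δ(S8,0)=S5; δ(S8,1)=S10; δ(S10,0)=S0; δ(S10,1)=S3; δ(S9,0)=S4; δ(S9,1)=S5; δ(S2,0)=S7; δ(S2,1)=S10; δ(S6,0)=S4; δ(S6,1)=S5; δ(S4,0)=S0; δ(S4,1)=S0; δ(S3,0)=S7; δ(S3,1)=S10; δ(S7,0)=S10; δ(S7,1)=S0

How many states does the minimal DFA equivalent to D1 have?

First remove the unreachable states {S2,S8,S9}; 8 states remain.
P0 = {S0} | {S1,S3,S4,S5,S6,S7,S10}.
Refine {S1,S3,S4,S5,S6,S7,S10} on symbol 0: members go to different blocks, giving {S1,S3,S5,S6,S7} and {S4,S10}.
Refine {S1,S3,S5,S6,S7} on symbol 0: members go to different blocks, giving {S1,S5,S6,S7} and {S3}.
On input 1, block {S1,S5,S6,S7} splits into {S1,S6} and {S5,S7}.
On input 1, block {S4,S10} splits into {S4} and {S10}.
The partition is now stable with 6 blocks: {S0} | {S1,S6} | {S4} | {S3} | {S5,S7} | {S10}.

6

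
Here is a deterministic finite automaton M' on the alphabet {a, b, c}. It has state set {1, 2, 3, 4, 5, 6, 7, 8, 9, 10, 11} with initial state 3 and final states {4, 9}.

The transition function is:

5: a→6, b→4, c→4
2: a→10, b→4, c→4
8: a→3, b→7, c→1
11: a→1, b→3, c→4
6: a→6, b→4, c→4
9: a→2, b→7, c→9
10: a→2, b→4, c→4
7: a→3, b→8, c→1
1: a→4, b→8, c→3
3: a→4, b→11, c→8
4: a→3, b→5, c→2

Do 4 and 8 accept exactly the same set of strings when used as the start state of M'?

No

States {9} cannot be reached from the start state, so discard them.
P0 = {4} | {1,2,3,5,6,7,8,10,11}.
Refine {1,2,3,5,6,7,8,10,11} on symbol a: members go to different blocks, giving {2,5,6,7,8,10,11} and {1,3}.
On input a, block {2,5,6,7,8,10,11} splits into {2,5,6,10} and {7,8,11}.
Split {1,3} by δ(·,c) → {1} and {3}.
Split {7,8,11} by δ(·,a) → {7,8} and {11}.
Stable partition: {4} | {2,5,6,10} | {1} | {7,8} | {3} | {11} — 6 equivalence classes.
4 and 8 end up in different blocks, so they are distinguishable. For instance, the string 'ε' is accepted from only 4.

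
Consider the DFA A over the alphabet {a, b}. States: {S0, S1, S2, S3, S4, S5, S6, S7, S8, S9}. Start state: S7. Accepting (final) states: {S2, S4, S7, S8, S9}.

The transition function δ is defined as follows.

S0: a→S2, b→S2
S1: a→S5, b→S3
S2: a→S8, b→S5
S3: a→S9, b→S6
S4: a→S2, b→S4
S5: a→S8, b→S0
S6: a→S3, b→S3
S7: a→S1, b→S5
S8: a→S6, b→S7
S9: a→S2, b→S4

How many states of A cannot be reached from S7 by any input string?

0

Exploring from S7, all states are eventually visited, so none are unreachable.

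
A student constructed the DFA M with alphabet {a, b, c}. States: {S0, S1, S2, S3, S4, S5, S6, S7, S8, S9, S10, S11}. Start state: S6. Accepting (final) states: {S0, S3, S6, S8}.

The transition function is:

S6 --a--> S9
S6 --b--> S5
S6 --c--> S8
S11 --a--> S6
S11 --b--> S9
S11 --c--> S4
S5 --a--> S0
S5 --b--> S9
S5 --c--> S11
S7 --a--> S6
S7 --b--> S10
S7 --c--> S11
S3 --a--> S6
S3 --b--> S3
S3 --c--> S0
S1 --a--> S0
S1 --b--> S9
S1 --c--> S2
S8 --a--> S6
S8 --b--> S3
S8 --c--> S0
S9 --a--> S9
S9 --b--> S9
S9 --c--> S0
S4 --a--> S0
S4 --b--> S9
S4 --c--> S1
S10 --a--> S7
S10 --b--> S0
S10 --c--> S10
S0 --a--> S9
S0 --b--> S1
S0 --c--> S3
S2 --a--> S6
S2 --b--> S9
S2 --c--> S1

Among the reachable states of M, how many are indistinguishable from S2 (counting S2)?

Reachable states from the start: {S0,S1,S2,S3,S4,S5,S6,S8,S9,S11}. Unreachable: {S7,S10} — drop them.
Initial partition by acceptance: {S0,S3,S6,S8} | {S1,S2,S4,S5,S9,S11}.
On input a, block {S0,S3,S6,S8} splits into {S0,S6} and {S3,S8}.
On input a, block {S1,S2,S4,S5,S9,S11} splits into {S1,S2,S4,S5,S11} and {S9}.
No further refinement is possible. Final partition (4 blocks): {S0,S6} | {S1,S2,S4,S5,S11} | {S3,S8} | {S9}.
The equivalence class containing S2 is {S1,S2,S4,S5,S11}, of size 5.

5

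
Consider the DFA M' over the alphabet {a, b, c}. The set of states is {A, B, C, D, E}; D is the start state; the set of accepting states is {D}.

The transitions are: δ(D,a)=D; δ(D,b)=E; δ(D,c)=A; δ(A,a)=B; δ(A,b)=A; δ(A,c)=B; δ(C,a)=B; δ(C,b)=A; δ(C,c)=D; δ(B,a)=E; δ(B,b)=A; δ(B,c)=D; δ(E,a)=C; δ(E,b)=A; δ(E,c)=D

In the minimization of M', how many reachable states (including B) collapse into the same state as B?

P0 = {D} | {A,B,C,E}.
On input c, block {A,B,C,E} splits into {B,C,E} and {A}.
The partition is now stable with 3 blocks: {D} | {B,C,E} | {A}.
The equivalence class containing B is {B,C,E}, of size 3.

3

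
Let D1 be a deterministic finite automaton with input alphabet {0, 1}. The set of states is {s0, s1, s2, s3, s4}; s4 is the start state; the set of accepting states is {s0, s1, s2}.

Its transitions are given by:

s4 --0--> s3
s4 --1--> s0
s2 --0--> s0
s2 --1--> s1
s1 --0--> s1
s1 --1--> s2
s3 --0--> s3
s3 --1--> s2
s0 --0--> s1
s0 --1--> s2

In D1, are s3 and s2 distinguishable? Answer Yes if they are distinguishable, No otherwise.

All states are reachable from the start state.
Start with accepting vs non-accepting: {s0,s1,s2} | {s3,s4}.
No further refinement is possible. Final partition (2 blocks): {s0,s1,s2} | {s3,s4}.
s3 and s2 end up in different blocks, so they are distinguishable. For instance, the string 'ε' is accepted from only s2.

Yes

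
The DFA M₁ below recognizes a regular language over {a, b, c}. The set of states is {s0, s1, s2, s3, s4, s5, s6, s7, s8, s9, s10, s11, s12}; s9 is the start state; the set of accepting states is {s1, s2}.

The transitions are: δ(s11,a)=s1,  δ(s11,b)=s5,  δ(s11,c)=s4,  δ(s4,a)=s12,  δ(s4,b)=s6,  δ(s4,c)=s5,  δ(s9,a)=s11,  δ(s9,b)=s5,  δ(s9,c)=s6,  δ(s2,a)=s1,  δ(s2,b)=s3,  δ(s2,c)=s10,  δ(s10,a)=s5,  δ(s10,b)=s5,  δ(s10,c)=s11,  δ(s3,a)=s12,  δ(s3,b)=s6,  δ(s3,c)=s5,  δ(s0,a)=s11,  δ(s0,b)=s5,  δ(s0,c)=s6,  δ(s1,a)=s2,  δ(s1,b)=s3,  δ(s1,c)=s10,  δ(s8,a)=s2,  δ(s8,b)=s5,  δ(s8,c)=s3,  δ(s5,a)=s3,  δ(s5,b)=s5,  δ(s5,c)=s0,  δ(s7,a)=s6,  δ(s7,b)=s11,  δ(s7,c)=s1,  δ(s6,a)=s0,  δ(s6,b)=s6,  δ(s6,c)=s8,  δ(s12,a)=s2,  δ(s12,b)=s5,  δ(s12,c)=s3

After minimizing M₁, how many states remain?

7

States {s7} cannot be reached from the start state, so discard them.
Start with accepting vs non-accepting: {s1,s2} | {s0,s3,s4,s5,s6,s8,s9,s10,s11,s12}.
On input a, block {s0,s3,s4,s5,s6,s8,s9,s10,s11,s12} splits into {s0,s3,s4,s5,s6,s9,s10} and {s8,s11,s12}.
Refine {s0,s3,s4,s5,s6,s9,s10} on symbol a: members go to different blocks, giving {s0,s3,s4,s9} and {s5,s6,s10}.
Split {s5,s6,s10} by δ(·,a) → {s5,s6} and {s10}.
Refine {s5,s6} on symbol c: members go to different blocks, giving {s5} and {s6}.
On input b, block {s0,s3,s4,s9} splits into {s0,s9} and {s3,s4}.
Stable partition: {s1,s2} | {s0,s9} | {s8,s11,s12} | {s5} | {s10} | {s6} | {s3,s4} — 7 equivalence classes.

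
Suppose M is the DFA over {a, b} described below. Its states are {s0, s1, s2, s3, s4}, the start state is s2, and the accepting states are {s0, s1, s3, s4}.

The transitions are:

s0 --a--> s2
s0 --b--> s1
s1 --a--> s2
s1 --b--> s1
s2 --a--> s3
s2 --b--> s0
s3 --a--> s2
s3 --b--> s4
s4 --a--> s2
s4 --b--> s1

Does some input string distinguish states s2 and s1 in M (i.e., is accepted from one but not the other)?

Yes

Every state is reachable, so we keep all 5.
Initial partition by acceptance: {s0,s1,s3,s4} | {s2}.
Stable partition: {s0,s1,s3,s4} | {s2} — 2 equivalence classes.
s2 and s1 end up in different blocks, so they are distinguishable. For instance, the string 'ε' is accepted from only s1.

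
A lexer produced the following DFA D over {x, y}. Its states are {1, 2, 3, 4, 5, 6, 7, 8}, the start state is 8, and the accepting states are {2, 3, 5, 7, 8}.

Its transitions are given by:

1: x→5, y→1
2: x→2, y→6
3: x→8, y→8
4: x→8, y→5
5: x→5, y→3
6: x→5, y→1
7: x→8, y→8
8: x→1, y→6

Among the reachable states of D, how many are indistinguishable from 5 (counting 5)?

Reachable states from the start: {1,3,5,6,8}. Unreachable: {2,4,7} — drop them.
P0 = {3,5,8} | {1,6}.
On input x, block {3,5,8} splits into {3,5} and {8}.
Refine {3,5} on symbol x: members go to different blocks, giving {3} and {5}.
Stable partition: {3} | {1,6} | {8} | {5} — 4 equivalence classes.
The equivalence class containing 5 is {5}, of size 1.

1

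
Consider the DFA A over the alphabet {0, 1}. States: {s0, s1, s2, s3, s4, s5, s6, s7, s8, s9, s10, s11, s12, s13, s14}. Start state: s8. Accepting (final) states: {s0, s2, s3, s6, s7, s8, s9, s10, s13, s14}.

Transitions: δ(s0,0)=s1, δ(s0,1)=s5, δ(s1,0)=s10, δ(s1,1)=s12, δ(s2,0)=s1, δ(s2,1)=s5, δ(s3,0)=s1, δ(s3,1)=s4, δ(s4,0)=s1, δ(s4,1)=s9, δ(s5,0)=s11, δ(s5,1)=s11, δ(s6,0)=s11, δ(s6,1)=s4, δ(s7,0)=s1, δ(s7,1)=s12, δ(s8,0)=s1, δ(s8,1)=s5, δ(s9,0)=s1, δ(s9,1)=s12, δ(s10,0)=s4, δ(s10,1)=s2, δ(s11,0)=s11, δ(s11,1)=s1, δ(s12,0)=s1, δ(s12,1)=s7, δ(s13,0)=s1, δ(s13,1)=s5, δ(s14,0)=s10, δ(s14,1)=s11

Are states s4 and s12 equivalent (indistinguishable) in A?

States {s0,s3,s6,s13,s14} cannot be reached from the start state, so discard them.
Initial partition by acceptance: {s2,s7,s8,s9,s10} | {s1,s4,s5,s11,s12}.
Split {s2,s7,s8,s9,s10} by δ(·,1) → {s2,s7,s8,s9} and {s10}.
Refine {s1,s4,s5,s11,s12} on symbol 0: members go to different blocks, giving {s4,s5,s11,s12} and {s1}.
Split {s4,s5,s11,s12} by δ(·,0) → {s4,s12} and {s5,s11}.
On input 1, block {s2,s7,s8,s9} splits into {s2,s8} and {s7,s9}.
Refine {s5,s11} on symbol 1: members go to different blocks, giving {s5} and {s11}.
Stable partition: {s2,s8} | {s4,s12} | {s10} | {s1} | {s5} | {s7,s9} | {s11} — 7 equivalence classes.
s4 and s12 lie in the same block of the stable partition, so they are equivalent — no string distinguishes them.

Yes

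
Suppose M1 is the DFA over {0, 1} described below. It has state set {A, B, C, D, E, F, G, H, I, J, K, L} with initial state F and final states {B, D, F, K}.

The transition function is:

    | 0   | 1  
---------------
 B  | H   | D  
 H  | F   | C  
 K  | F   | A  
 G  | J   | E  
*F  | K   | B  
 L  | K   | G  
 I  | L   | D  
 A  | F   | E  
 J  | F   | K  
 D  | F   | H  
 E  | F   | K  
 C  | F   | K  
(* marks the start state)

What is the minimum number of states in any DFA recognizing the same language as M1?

5

States {G,I,J,L} cannot be reached from the start state, so discard them.
P0 = {B,D,F,K} | {A,C,E,H}.
Split {B,D,F,K} by δ(·,0) → {D,F,K} and {B}.
On input 1, block {D,F,K} splits into {D,K} and {F}.
Refine {A,C,E,H} on symbol 1: members go to different blocks, giving {A,H} and {C,E}.
No further refinement is possible. Final partition (5 blocks): {D,K} | {A,H} | {B} | {F} | {C,E}.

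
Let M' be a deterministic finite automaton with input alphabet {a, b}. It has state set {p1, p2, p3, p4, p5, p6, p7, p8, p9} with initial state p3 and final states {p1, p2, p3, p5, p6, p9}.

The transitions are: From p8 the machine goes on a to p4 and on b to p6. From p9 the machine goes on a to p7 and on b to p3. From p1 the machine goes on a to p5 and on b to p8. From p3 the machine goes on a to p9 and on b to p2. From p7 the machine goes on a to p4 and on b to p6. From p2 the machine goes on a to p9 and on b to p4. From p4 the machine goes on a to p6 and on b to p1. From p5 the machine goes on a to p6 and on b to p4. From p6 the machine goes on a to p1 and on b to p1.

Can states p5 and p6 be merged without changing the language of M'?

No

P0 = {p1,p2,p3,p5,p6,p9} | {p4,p7,p8}.
On input a, block {p1,p2,p3,p5,p6,p9} splits into {p1,p2,p3,p5,p6} and {p9}.
Refine {p1,p2,p3,p5,p6} on symbol a: members go to different blocks, giving {p1,p5,p6} and {p2,p3}.
Refine {p1,p5,p6} on symbol b: members go to different blocks, giving {p1,p5} and {p6}.
On input a, block {p1,p5} splits into {p1} and {p5}.
Split {p4,p7,p8} by δ(·,a) → {p7,p8} and {p4}.
Refine {p2,p3} on symbol b: members go to different blocks, giving {p2} and {p3}.
No further refinement is possible. Final partition (8 blocks): {p1} | {p7,p8} | {p9} | {p2} | {p6} | {p5} | {p4} | {p3}.
p5 and p6 end up in different blocks, so they are distinguishable. For instance, the string 'b' is accepted from only p6.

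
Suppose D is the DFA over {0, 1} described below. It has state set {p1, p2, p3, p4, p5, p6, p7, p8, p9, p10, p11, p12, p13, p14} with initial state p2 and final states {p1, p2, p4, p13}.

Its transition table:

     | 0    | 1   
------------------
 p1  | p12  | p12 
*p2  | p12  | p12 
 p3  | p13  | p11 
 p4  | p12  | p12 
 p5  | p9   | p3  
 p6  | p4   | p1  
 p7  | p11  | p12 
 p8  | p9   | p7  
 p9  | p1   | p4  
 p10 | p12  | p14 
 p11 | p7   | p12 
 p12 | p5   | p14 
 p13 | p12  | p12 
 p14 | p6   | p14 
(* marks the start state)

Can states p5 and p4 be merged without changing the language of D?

No

States {p8,p10} cannot be reached from the start state, so discard them.
Initial partition by acceptance: {p1,p2,p4,p13} | {p3,p5,p6,p7,p9,p11,p12,p14}.
Split {p3,p5,p6,p7,p9,p11,p12,p14} by δ(·,0) → {p5,p7,p11,p12,p14} and {p3,p6,p9}.
On input 0, block {p5,p7,p11,p12,p14} splits into {p7,p11,p12} and {p5,p14}.
On input 0, block {p7,p11,p12} splits into {p7,p11} and {p12}.
On input 1, block {p3,p6,p9} splits into {p6,p9} and {p3}.
Refine {p5,p14} on symbol 1: members go to different blocks, giving {p5} and {p14}.
No further refinement is possible. Final partition (7 blocks): {p1,p2,p4,p13} | {p7,p11} | {p6,p9} | {p5} | {p12} | {p3} | {p14}.
p5 and p4 end up in different blocks, so they are distinguishable. For instance, the string 'ε' is accepted from only p4.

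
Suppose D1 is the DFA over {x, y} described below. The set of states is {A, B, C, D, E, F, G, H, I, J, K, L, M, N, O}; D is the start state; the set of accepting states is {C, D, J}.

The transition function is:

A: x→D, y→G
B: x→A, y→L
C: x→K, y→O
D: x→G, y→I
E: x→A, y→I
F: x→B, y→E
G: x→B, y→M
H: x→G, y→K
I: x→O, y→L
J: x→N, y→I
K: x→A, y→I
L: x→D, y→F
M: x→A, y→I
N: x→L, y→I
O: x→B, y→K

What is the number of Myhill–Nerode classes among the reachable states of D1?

6

First remove the unreachable states {C,H,J,N}; 11 states remain.
Start with accepting vs non-accepting: {D} | {A,B,E,F,G,I,K,L,M,O}.
Split {A,B,E,F,G,I,K,L,M,O} by δ(·,x) → {B,E,F,G,I,K,M,O} and {A,L}.
Refine {B,E,F,G,I,K,M,O} on symbol x: members go to different blocks, giving {B,E,K,M} and {F,G,I,O}.
On input y, block {B,E,K,M} splits into {E,K,M} and {B}.
Refine {F,G,I,O} on symbol x: members go to different blocks, giving {F,G,O} and {I}.
No further refinement is possible. Final partition (6 blocks): {D} | {E,K,M} | {A,L} | {F,G,O} | {B} | {I}.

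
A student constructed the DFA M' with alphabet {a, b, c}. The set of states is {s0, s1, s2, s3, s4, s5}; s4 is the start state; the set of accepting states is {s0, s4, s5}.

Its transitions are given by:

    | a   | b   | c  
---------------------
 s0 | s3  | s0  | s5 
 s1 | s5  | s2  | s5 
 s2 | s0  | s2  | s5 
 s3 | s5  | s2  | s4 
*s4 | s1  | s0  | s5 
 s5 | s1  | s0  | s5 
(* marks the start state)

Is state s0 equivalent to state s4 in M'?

Yes

Initial partition by acceptance: {s0,s4,s5} | {s1,s2,s3}.
No further refinement is possible. Final partition (2 blocks): {s0,s4,s5} | {s1,s2,s3}.
s0 and s4 lie in the same block of the stable partition, so they are equivalent — no string distinguishes them.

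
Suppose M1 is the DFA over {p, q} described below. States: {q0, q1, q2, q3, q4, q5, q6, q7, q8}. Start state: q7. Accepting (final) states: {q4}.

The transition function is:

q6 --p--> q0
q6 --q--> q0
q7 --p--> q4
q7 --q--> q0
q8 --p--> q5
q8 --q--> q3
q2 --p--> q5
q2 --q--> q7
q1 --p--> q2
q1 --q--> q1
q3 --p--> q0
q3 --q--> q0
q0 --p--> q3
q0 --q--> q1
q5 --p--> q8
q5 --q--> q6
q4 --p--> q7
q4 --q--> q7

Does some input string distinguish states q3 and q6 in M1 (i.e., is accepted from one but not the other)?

No

Initial partition by acceptance: {q4} | {q0,q1,q2,q3,q5,q6,q7,q8}.
Refine {q0,q1,q2,q3,q5,q6,q7,q8} on symbol p: members go to different blocks, giving {q0,q1,q2,q3,q5,q6,q8} and {q7}.
On input q, block {q0,q1,q2,q3,q5,q6,q8} splits into {q0,q1,q3,q5,q6,q8} and {q2}.
On input p, block {q0,q1,q3,q5,q6,q8} splits into {q0,q3,q5,q6,q8} and {q1}.
Refine {q0,q3,q5,q6,q8} on symbol q: members go to different blocks, giving {q3,q5,q6,q8} and {q0}.
On input p, block {q3,q5,q6,q8} splits into {q3,q6} and {q5,q8}.
Stable partition: {q4} | {q3,q6} | {q7} | {q2} | {q1} | {q0} | {q5,q8} — 7 equivalence classes.
q3 and q6 lie in the same block of the stable partition, so they are equivalent — no string distinguishes them.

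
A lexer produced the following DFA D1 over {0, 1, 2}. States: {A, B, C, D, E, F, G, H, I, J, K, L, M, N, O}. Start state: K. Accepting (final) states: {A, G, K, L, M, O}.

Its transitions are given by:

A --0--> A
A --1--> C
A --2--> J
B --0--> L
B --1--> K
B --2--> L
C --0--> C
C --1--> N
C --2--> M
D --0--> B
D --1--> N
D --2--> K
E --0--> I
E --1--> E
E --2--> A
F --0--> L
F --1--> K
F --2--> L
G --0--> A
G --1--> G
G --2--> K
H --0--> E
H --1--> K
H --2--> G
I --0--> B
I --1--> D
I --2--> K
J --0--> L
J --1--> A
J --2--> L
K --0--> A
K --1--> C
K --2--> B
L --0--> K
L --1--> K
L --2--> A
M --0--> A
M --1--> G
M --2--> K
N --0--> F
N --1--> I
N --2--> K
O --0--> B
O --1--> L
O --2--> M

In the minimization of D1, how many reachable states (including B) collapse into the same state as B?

3

First remove the unreachable states {E,H,O}; 12 states remain.
Initial partition by acceptance: {A,G,K,L,M} | {B,C,D,F,I,J,N}.
Split {A,G,K,L,M} by δ(·,1) → {G,L,M} and {A,K}.
On input 1, block {G,L,M} splits into {G,M} and {L}.
On input 0, block {B,C,D,F,I,J,N} splits into {C,D,I,N} and {B,F,J}.
Refine {C,D,I,N} on symbol 0: members go to different blocks, giving {D,I,N} and {C}.
No further refinement is possible. Final partition (6 blocks): {G,M} | {D,I,N} | {A,K} | {L} | {B,F,J} | {C}.
State B belongs to the block {B,F,J}, which has 3 states.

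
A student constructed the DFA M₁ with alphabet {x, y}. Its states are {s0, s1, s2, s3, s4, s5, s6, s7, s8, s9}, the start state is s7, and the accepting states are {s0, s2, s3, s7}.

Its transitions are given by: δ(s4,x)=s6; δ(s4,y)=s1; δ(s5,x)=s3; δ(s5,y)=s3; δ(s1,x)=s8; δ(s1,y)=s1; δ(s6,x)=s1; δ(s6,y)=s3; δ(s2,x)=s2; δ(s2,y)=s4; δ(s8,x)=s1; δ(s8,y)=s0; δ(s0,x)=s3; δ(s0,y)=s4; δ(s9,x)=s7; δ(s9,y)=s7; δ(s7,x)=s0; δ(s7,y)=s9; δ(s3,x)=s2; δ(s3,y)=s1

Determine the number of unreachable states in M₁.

Starting at s7 and following transitions, the reachable set is {s0, s1, s2, s3, s4, s6, s7, s8, s9}. That leaves s5 unreachable — 1 in total.

1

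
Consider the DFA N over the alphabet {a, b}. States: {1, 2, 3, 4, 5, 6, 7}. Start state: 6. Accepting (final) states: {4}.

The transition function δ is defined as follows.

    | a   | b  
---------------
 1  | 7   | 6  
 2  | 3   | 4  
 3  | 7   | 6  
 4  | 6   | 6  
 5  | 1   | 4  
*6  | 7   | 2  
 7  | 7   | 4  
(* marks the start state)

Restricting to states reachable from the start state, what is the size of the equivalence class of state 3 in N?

1

States {1,5} cannot be reached from the start state, so discard them.
Initial partition by acceptance: {4} | {2,3,6,7}.
Split {2,3,6,7} by δ(·,b) → {2,7} and {3,6}.
Refine {2,7} on symbol a: members go to different blocks, giving {2} and {7}.
On input b, block {3,6} splits into {3} and {6}.
No further refinement is possible. Final partition (5 blocks): {4} | {2} | {3} | {7} | {6}.
The equivalence class containing 3 is {3}, of size 1.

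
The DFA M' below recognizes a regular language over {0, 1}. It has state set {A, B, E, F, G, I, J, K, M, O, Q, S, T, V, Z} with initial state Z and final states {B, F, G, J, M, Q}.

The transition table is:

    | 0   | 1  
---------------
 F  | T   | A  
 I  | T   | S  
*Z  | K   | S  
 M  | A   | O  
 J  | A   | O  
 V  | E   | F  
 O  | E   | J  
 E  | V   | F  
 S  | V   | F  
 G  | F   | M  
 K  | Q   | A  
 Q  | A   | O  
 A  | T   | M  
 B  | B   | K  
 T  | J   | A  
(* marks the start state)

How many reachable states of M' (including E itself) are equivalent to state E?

First remove the unreachable states {B,G,I}; 12 states remain.
P0 = {F,J,M,Q} | {A,E,K,O,S,T,V,Z}.
Split {A,E,K,O,S,T,V,Z} by δ(·,0) → {A,E,O,S,V,Z} and {K,T}.
Split {F,J,M,Q} by δ(·,0) → {J,M,Q} and {F}.
Split {A,E,O,S,V,Z} by δ(·,0) → {E,O,S,V} and {A,Z}.
On input 1, block {E,O,S,V} splits into {E,S,V} and {O}.
Refine {A,Z} on symbol 1: members go to different blocks, giving {Z} and {A}.
Stable partition: {J,M,Q} | {E,S,V} | {K,T} | {F} | {Z} | {O} | {A} — 7 equivalence classes.
State E belongs to the block {E,S,V}, which has 3 states.

3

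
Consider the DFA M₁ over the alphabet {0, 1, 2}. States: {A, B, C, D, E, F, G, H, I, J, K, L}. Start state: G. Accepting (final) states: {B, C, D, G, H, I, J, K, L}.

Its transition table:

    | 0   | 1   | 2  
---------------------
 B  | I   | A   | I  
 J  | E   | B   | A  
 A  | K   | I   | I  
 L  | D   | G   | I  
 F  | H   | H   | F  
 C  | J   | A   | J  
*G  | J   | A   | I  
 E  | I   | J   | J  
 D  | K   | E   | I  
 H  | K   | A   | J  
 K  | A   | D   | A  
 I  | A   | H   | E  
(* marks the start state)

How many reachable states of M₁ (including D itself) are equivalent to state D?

Reachable states from the start: {A,B,D,E,G,H,I,J,K}. Unreachable: {C,F,L} — drop them.
P0 = {B,D,G,H,I,J,K} | {A,E}.
Split {B,D,G,H,I,J,K} by δ(·,0) → {B,D,G,H} and {I,J,K}.
No further refinement is possible. Final partition (3 blocks): {B,D,G,H} | {A,E} | {I,J,K}.
State D belongs to the block {B,D,G,H}, which has 4 states.

4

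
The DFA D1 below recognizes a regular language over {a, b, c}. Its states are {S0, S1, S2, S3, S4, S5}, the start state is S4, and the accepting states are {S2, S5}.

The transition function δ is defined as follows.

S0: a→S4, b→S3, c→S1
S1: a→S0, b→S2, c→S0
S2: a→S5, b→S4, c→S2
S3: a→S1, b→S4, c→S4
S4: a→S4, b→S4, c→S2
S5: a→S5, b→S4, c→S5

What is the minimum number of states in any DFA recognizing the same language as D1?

First remove the unreachable states {S0,S1,S3}; 3 states remain.
Initial partition by acceptance: {S2,S5} | {S4}.
The partition is now stable with 2 blocks: {S2,S5} | {S4}.

2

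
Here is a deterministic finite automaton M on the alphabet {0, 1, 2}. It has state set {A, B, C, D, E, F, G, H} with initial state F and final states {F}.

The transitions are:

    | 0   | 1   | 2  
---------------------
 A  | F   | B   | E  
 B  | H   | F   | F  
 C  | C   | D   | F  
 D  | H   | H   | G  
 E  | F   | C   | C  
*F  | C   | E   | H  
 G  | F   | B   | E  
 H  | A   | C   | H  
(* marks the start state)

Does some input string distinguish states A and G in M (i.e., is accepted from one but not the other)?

No

Start with accepting vs non-accepting: {F} | {A,B,C,D,E,G,H}.
On input 0, block {A,B,C,D,E,G,H} splits into {B,C,D,H} and {A,E,G}.
Refine {B,C,D,H} on symbol 0: members go to different blocks, giving {B,C,D} and {H}.
On input 0, block {B,C,D} splits into {B,D} and {C}.
Split {B,D} by δ(·,1) → {B} and {D}.
Refine {A,E,G} on symbol 1: members go to different blocks, giving {A,G} and {E}.
Stable partition: {F} | {B} | {A,G} | {H} | {C} | {D} | {E} — 7 equivalence classes.
A and G lie in the same block of the stable partition, so they are equivalent — no string distinguishes them.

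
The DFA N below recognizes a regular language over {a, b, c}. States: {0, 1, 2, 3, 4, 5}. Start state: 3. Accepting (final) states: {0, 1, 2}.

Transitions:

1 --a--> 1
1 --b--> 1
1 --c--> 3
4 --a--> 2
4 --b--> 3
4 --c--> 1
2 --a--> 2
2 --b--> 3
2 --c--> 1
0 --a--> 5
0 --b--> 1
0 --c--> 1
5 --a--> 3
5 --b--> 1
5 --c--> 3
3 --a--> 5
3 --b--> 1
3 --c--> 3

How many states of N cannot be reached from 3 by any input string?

3

No path from 3 leads to 0, 2, 4; the other 3 states are all reachable.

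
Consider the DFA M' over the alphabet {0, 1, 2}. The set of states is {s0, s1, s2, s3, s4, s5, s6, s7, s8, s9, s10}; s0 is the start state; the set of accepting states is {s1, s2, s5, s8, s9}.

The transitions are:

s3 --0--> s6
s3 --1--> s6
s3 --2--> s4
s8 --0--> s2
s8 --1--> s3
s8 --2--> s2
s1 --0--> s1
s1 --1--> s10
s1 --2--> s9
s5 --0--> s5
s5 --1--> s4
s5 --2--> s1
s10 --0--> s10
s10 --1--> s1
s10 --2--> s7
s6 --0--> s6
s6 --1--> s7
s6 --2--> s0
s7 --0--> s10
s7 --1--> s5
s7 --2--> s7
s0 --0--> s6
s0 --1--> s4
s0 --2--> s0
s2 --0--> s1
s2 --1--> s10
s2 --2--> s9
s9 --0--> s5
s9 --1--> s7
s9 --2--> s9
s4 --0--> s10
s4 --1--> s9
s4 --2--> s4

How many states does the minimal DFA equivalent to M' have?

3

Reachable states from the start: {s0,s1,s4,s5,s6,s7,s9,s10}. Unreachable: {s2,s3,s8} — drop them.
Start with accepting vs non-accepting: {s1,s5,s9} | {s0,s4,s6,s7,s10}.
Split {s0,s4,s6,s7,s10} by δ(·,1) → {s4,s7,s10} and {s0,s6}.
Stable partition: {s1,s5,s9} | {s4,s7,s10} | {s0,s6} — 3 equivalence classes.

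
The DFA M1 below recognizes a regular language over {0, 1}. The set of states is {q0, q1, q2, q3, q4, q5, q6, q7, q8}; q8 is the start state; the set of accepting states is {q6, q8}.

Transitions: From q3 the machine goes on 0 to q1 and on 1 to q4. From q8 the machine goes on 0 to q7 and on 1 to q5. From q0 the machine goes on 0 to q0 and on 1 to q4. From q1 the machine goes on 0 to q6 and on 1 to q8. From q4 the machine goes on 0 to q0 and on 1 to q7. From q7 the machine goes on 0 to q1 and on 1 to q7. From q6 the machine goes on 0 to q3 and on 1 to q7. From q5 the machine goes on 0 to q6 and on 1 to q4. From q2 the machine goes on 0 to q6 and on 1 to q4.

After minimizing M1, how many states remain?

8

Reachable states from the start: {q0,q1,q3,q4,q5,q6,q7,q8}. Unreachable: {q2} — drop them.
Start with accepting vs non-accepting: {q6,q8} | {q0,q1,q3,q4,q5,q7}.
Split {q0,q1,q3,q4,q5,q7} by δ(·,0) → {q0,q3,q4,q7} and {q1,q5}.
Split {q6,q8} by δ(·,1) → {q6} and {q8}.
On input 0, block {q0,q3,q4,q7} splits into {q0,q4} and {q3,q7}.
On input 1, block {q0,q4} splits into {q0} and {q4}.
Refine {q1,q5} on symbol 1: members go to different blocks, giving {q1} and {q5}.
Split {q3,q7} by δ(·,1) → {q3} and {q7}.
Stable partition: {q6} | {q0} | {q1} | {q8} | {q3} | {q4} | {q5} | {q7} — 8 equivalence classes.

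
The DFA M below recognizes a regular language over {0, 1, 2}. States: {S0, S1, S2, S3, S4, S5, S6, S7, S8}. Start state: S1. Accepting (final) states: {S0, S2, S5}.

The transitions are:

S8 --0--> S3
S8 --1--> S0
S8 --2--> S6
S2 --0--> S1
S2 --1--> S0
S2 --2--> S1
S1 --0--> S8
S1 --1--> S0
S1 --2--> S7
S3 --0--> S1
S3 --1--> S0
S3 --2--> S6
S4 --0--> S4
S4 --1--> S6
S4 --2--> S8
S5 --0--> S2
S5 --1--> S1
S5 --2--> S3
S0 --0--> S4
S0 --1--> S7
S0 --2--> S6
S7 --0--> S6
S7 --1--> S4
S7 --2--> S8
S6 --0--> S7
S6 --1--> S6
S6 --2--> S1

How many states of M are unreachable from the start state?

2

Starting at S1 and following transitions, the reachable set is {S0, S1, S3, S4, S6, S7, S8}. That leaves S2, S5 unreachable — 2 in total.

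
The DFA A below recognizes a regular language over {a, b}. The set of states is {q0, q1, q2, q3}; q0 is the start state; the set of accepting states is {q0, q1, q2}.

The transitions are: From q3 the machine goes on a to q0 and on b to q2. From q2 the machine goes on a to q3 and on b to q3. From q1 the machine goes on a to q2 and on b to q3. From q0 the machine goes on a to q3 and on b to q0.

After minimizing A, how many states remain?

First remove the unreachable states {q1}; 3 states remain.
Initial partition by acceptance: {q0,q2} | {q3}.
Refine {q0,q2} on symbol b: members go to different blocks, giving {q0} and {q2}.
Stable partition: {q0} | {q3} | {q2} — 3 equivalence classes.

3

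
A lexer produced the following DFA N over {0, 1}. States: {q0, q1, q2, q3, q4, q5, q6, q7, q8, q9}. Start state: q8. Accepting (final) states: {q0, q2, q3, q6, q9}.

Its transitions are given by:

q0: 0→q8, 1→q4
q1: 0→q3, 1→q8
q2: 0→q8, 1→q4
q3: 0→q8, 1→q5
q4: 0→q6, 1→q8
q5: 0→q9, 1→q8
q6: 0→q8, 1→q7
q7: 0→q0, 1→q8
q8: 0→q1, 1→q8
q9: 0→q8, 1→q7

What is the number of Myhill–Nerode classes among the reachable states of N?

3

Reachable states from the start: {q0,q1,q3,q4,q5,q6,q7,q8,q9}. Unreachable: {q2} — drop them.
Start with accepting vs non-accepting: {q0,q3,q6,q9} | {q1,q4,q5,q7,q8}.
Split {q1,q4,q5,q7,q8} by δ(·,0) → {q1,q4,q5,q7} and {q8}.
Stable partition: {q0,q3,q6,q9} | {q1,q4,q5,q7} | {q8} — 3 equivalence classes.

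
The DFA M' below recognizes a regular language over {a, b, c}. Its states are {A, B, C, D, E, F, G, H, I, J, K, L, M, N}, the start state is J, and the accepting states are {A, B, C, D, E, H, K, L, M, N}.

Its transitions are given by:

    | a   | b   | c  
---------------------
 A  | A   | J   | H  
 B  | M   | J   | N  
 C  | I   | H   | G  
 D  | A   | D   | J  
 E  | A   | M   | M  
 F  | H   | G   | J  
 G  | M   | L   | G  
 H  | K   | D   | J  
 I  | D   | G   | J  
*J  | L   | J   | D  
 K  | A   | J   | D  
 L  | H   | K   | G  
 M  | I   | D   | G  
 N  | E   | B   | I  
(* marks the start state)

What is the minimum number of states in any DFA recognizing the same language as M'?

First remove the unreachable states {B,C,E,F,N}; 9 states remain.
Start with accepting vs non-accepting: {A,D,H,K,L,M} | {G,I,J}.
On input a, block {A,D,H,K,L,M} splits into {A,D,H,K,L} and {M}.
Refine {A,D,H,K,L} on symbol b: members go to different blocks, giving {D,H,L} and {A,K}.
Split {D,H,L} by δ(·,a) → {D,H} and {L}.
On input a, block {G,I,J} splits into {G} and {I} and {J}.
No further refinement is possible. Final partition (7 blocks): {D,H} | {G} | {M} | {A,K} | {L} | {I} | {J}.

7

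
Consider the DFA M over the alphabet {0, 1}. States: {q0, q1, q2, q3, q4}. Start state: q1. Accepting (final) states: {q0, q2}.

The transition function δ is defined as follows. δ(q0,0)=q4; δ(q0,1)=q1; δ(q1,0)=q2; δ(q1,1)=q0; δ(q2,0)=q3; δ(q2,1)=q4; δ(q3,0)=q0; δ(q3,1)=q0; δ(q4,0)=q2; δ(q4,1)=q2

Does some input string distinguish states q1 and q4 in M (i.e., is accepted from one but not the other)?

Every state is reachable, so we keep all 5.
P0 = {q0,q2} | {q1,q3,q4}.
The partition is now stable with 2 blocks: {q0,q2} | {q1,q3,q4}.
q1 and q4 lie in the same block of the stable partition, so they are equivalent — no string distinguishes them.

No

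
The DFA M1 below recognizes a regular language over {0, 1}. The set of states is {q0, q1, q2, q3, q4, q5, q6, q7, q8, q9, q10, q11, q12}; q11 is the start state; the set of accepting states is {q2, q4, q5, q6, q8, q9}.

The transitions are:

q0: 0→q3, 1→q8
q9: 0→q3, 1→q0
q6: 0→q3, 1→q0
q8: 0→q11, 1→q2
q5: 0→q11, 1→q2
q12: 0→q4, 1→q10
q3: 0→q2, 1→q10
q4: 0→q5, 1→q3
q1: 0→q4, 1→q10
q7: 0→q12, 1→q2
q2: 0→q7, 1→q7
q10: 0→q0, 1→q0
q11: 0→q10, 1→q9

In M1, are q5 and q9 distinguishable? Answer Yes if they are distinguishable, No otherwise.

Yes

Reachable states from the start: {q0,q2,q3,q4,q5,q7,q8,q9,q10,q11,q12}. Unreachable: {q1,q6} — drop them.
P0 = {q2,q4,q5,q8,q9} | {q0,q3,q7,q10,q11,q12}.
Split {q2,q4,q5,q8,q9} by δ(·,0) → {q2,q5,q8,q9} and {q4}.
Split {q2,q5,q8,q9} by δ(·,1) → {q2,q9} and {q5,q8}.
Refine {q0,q3,q7,q10,q11,q12} on symbol 0: members go to different blocks, giving {q0,q7,q10,q11} and {q3} and {q12}.
Split {q2,q9} by δ(·,0) → {q2} and {q9}.
On input 0, block {q0,q7,q10,q11} splits into {q10,q11} and {q0} and {q7}.
Split {q10,q11} by δ(·,0) → {q10} and {q11}.
Stable partition: {q2} | {q10} | {q4} | {q5,q8} | {q3} | {q12} | {q9} | {q0} | {q7} | {q11} — 10 equivalence classes.
q5 and q9 end up in different blocks, so they are distinguishable. For instance, the string '1' is accepted from only q5.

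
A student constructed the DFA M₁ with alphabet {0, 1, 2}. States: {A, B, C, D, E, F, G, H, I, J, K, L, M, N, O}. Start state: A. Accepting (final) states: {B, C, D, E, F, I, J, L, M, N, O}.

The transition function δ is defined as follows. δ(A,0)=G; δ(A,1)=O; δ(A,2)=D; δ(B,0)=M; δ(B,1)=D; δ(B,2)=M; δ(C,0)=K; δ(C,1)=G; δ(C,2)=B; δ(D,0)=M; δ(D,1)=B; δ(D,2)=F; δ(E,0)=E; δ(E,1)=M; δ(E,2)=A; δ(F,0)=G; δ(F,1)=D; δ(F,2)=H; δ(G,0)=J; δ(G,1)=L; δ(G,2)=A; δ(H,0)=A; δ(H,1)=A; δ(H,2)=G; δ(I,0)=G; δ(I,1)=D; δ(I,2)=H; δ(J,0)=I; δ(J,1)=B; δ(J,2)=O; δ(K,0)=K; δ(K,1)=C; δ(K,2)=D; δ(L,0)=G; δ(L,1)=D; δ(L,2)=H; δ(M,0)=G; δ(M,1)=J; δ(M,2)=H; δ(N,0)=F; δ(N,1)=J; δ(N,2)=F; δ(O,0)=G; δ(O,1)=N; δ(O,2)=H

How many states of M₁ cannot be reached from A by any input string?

BFS from A reaches {A, B, D, F, G, H, I, J, L, M, N, O}; the 3 state(s) C, E, K are never visited.

3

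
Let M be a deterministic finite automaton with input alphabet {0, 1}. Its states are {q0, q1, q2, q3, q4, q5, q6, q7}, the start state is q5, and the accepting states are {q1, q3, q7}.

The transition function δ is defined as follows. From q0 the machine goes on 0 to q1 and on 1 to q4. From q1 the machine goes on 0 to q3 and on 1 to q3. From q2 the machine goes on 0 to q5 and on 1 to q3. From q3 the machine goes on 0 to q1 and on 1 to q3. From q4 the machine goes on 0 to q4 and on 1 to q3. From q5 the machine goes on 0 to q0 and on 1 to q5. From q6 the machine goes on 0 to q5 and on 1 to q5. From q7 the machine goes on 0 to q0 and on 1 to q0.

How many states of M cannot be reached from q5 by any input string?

3

Starting at q5 and following transitions, the reachable set is {q0, q1, q3, q4, q5}. That leaves q2, q6, q7 unreachable — 3 in total.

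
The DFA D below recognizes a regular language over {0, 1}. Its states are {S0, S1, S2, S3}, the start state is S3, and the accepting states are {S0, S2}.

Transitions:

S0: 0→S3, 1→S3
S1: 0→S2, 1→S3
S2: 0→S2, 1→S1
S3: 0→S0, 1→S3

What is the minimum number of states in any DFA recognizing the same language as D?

Reachable states from the start: {S0,S3}. Unreachable: {S1,S2} — drop them.
P0 = {S0} | {S3}.
The partition is now stable with 2 blocks: {S0} | {S3}.

2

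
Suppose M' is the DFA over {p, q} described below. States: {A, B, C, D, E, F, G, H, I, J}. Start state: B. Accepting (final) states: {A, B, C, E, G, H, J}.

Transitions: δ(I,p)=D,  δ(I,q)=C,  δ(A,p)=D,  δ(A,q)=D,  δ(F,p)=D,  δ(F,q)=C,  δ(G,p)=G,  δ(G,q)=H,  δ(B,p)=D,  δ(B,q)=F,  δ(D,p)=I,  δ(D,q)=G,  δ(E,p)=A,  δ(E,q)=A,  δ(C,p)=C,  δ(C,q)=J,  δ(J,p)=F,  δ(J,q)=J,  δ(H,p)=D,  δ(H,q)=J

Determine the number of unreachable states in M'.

Starting at B and following transitions, the reachable set is {B, C, D, F, G, H, I, J}. That leaves A, E unreachable — 2 in total.

2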